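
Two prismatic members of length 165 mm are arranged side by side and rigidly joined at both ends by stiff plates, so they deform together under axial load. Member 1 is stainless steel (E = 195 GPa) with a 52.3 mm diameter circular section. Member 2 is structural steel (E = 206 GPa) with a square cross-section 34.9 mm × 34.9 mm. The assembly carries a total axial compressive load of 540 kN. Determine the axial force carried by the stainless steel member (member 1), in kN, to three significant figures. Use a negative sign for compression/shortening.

A_1 = 2148 mm².
A_2 = 1218 mm².
Equal strain + equilibrium ⇒ each member carries load in proportion to AE: A₁E₁ = 418900000 N, A₂E₂ = 250900000 N, ΣAE = 669800000 N.
F₁ = P·A₁E₁/ΣAE = -540000·418900000/669800000 = -337700 N.

-338 kN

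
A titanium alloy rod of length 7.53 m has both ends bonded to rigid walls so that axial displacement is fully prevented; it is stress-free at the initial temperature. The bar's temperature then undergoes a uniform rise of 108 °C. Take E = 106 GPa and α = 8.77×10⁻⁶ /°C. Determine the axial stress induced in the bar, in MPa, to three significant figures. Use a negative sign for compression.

Free thermal expansion αLΔT = 8.77e-6 · 7530 · 108 = 7.132 mm.
The walls impose strain ε = −(7.132)/7530 = -9.4716e-04; σ = Eε = 106000 · -9.4716e-04 = -100.4 MPa.

-100 MPa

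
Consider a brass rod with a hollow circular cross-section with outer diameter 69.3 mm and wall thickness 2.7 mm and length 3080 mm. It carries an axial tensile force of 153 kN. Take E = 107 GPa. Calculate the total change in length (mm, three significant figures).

A = 564.9 mm².
δ_mech = NL/(AE) = 153000·3080/(564.9·107000) = 7.796 mm.

7.80 mm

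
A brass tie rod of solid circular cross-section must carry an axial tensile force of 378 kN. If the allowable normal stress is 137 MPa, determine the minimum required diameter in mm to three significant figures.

59.3 mm

Required area A ≥ P/σ_allow = 378000/137 = 2759 mm².
For a solid circular section, d ≥ √(4A/π) = 59.27 mm.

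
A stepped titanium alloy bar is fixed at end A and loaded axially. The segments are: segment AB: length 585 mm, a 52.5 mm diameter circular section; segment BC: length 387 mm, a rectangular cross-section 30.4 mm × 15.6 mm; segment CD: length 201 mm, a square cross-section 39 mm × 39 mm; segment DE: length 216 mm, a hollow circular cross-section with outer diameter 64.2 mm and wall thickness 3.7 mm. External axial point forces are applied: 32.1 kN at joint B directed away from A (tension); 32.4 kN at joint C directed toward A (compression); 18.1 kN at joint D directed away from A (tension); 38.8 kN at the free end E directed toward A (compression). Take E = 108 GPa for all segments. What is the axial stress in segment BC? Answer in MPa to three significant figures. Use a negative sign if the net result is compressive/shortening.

Internal axial forces (sectioning from the free end, tension +): N_DE = -38.8 kN, N_CD = -20.7 kN, N_BC = -53.1 kN, N_AB = -21 kN.
A_BC = 474.2 mm².
σ_BC = N_BC/A_BC = -53100/474.2 = -112 MPa.

-112 MPa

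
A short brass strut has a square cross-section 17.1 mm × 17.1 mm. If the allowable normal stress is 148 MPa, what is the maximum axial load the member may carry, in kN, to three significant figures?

A = 292.4 mm².
P_max = σ_allow · A = 148 · 292.4 = 43280 N = 43.28 kN.

43.3 kN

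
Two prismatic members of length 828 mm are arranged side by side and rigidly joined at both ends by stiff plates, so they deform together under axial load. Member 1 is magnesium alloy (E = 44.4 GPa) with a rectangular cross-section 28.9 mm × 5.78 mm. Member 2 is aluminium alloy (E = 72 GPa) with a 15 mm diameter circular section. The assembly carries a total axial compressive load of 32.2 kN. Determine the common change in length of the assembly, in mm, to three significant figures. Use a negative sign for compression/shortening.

A_1 = 167 mm².
A_2 = 176.7 mm².
Equal strain + equilibrium ⇒ each member carries load in proportion to AE: A₁E₁ = 7417000 N, A₂E₂ = 12720000 N, ΣAE = 20140000 N.
δ = PL/ΣAE = -32200·828/20140000 = -1.324 mm.

-1.32 mm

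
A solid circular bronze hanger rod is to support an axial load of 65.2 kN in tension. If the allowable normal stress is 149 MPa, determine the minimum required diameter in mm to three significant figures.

23.6 mm

Required area A ≥ P/σ_allow = 65200/149 = 437.6 mm².
For a solid circular section, d ≥ √(4A/π) = 23.6 mm.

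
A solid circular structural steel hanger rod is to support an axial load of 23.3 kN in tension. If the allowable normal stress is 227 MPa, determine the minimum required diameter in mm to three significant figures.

11.4 mm

Required area A ≥ P/σ_allow = 23300/227 = 102.6 mm².
For a solid circular section, d ≥ √(4A/π) = 11.43 mm.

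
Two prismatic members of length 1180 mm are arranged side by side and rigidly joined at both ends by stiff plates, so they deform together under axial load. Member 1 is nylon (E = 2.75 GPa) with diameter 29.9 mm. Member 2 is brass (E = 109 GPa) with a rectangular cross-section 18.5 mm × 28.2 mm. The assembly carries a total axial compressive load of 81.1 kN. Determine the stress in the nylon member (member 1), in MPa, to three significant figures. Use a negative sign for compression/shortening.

-3.79 MPa

A_1 = 702.2 mm².
A_2 = 521.7 mm².
Equal strain + equilibrium ⇒ each member carries load in proportion to AE: A₁E₁ = 1931000 N, A₂E₂ = 56870000 N, ΣAE = 58800000 N.
σ₁ = P·E₁/ΣAE = -81100·2750/58800000 = -3.793 MPa.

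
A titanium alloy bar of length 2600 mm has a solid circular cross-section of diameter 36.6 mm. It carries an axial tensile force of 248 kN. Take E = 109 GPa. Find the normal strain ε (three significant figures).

A = 1052 mm².
σ = N/A = 235.7 MPa; ε = σ/E = 235.7/109000 = 2.163e-03.

0.00216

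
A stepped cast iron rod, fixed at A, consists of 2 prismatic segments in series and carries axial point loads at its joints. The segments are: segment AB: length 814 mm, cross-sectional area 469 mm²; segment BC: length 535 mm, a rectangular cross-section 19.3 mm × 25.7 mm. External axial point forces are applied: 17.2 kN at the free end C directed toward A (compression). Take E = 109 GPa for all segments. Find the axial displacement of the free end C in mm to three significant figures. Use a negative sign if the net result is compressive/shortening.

Internal axial forces (sectioning from the free end, tension +): N_BC = -17.2 kN, N_AB = -17.2 kN.
A_BC = 496 mm².
δ_AB = -17200·814/(469·109000) = -0.2739 mm
δ_BC = -17200·535/(496·109000) = -0.1702 mm
δ = Σδ_i = -0.4441 mm.

-0.444 mm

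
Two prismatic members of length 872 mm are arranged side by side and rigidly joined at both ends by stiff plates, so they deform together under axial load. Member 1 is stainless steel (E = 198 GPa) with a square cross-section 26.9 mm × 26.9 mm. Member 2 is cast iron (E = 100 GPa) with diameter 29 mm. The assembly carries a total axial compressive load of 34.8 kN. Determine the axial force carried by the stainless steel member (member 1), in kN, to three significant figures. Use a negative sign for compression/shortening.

A_1 = 723.6 mm².
A_2 = 660.5 mm².
Equal strain + equilibrium ⇒ each member carries load in proportion to AE: A₁E₁ = 143300000 N, A₂E₂ = 66050000 N, ΣAE = 209300000 N.
F₁ = P·A₁E₁/ΣAE = -34800·143300000/209300000 = -23820 N.

-23.8 kN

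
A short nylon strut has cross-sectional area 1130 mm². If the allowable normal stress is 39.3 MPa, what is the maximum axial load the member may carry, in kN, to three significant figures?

P_max = σ_allow · A = 39.3 · 1130 = 44410 N = 44.41 kN.

44.4 kN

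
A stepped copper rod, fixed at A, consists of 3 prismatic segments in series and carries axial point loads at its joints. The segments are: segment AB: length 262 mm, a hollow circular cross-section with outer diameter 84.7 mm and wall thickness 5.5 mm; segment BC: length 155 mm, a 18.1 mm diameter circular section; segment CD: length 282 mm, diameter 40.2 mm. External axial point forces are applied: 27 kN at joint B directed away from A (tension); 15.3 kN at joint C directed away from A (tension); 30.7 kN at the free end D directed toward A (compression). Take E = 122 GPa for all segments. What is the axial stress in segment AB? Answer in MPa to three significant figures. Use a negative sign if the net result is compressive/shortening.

8.48 MPa

Internal axial forces (sectioning from the free end, tension +): N_CD = -30.7 kN, N_BC = -15.4 kN, N_AB = 11.6 kN.
A_AB = 1368 mm².
σ_AB = N_AB/A_AB = 11600/1368 = 8.477 MPa.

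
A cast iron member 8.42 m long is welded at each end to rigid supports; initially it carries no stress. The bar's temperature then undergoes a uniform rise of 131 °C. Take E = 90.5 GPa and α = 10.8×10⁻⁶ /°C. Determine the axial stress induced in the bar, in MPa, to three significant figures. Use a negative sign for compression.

-128 MPa

Free thermal expansion αLΔT = 10.8e-6 · 8420 · 131 = 11.91 mm.
The walls impose strain ε = −(11.91)/8420 = -1.4148e-03; σ = Eε = 90500 · -1.4148e-03 = -128 MPa.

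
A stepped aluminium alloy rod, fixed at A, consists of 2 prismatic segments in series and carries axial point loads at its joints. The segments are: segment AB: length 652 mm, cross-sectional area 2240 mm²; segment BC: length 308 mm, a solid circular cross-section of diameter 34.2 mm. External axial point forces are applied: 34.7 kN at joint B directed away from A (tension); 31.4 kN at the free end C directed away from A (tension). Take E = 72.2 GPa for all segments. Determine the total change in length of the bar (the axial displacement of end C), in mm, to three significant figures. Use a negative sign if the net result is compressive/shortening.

Internal axial forces (sectioning from the free end, tension +): N_BC = 31.4 kN, N_AB = 66.1 kN.
A_BC = 918.6 mm².
δ_AB = 66100·652/(2240·72200) = 0.2665 mm
δ_BC = 31400·308/(918.6·72200) = 0.1458 mm
δ = Σδ_i = 0.4123 mm.

0.412 mm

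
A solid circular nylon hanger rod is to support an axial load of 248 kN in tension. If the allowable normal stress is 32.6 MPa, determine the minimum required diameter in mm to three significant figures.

Required area A ≥ P/σ_allow = 248000/32.6 = 7607 mm².
For a solid circular section, d ≥ √(4A/π) = 98.42 mm.

98.4 mm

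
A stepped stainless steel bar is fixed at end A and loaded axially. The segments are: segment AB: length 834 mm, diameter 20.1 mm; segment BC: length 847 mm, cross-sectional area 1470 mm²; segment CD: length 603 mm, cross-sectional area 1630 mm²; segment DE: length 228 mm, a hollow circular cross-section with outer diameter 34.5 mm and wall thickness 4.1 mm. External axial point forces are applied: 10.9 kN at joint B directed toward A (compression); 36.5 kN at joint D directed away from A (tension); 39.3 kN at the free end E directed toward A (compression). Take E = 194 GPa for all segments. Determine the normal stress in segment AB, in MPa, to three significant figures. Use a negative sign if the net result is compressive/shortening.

-43.2 MPa

Internal axial forces (sectioning from the free end, tension +): N_DE = -39.3 kN, N_CD = -2.8 kN, N_BC = -2.8 kN, N_AB = -13.7 kN.
A_AB = 317.3 mm².
σ_AB = N_AB/A_AB = -13700/317.3 = -43.18 MPa.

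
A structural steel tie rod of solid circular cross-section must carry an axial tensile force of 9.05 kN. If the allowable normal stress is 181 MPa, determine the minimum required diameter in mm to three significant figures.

Required area A ≥ P/σ_allow = 9050/181 = 50 mm².
For a solid circular section, d ≥ √(4A/π) = 7.979 mm.

7.98 mm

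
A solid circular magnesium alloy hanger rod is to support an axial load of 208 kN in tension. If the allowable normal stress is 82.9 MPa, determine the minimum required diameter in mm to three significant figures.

Required area A ≥ P/σ_allow = 208000/82.9 = 2509 mm².
For a solid circular section, d ≥ √(4A/π) = 56.52 mm.

56.5 mm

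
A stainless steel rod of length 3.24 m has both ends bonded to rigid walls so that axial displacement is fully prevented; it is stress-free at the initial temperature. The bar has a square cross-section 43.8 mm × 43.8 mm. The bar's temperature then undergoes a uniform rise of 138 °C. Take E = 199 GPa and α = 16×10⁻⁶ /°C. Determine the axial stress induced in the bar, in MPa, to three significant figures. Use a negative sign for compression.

-439 MPa

Free thermal expansion αLΔT = 16e-6 · 3240 · 138 = 7.154 mm.
The walls impose strain ε = −(7.154)/3240 = -2.2080e-03; σ = Eε = 199000 · -2.2080e-03 = -439.4 MPa.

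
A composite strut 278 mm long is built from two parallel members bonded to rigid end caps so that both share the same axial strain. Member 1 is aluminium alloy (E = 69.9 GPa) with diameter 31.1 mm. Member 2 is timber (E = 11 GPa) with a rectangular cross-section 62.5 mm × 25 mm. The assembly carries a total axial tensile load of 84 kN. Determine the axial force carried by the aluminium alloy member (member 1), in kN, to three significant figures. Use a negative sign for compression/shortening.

A_1 = 759.6 mm².
A_2 = 1562 mm².
Equal strain + equilibrium ⇒ each member carries load in proportion to AE: A₁E₁ = 53100000 N, A₂E₂ = 17190000 N, ΣAE = 70290000 N.
F₁ = P·A₁E₁/ΣAE = 84000·53100000/70290000 = 63460 N.

63.5 kN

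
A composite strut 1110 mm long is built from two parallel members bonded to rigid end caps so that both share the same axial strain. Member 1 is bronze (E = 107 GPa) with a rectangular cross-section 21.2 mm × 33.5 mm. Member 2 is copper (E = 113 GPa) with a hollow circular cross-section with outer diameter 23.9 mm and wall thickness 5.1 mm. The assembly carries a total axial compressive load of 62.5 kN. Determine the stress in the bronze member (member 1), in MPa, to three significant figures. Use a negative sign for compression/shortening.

-60.8 MPa

A_1 = 710.2 mm².
A_2 = 301.2 mm².
Equal strain + equilibrium ⇒ each member carries load in proportion to AE: A₁E₁ = 75990000 N, A₂E₂ = 34040000 N, ΣAE = 110000000 N.
σ₁ = P·E₁/ΣAE = -62500·107000/110000000 = -60.78 MPa.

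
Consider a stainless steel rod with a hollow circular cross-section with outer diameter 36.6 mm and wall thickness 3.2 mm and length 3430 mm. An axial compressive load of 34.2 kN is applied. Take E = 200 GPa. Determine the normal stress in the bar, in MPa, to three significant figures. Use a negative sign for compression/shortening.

A = 335.8 mm².
σ = N/A = -34200/335.8 = -101.9 MPa.

-102 MPa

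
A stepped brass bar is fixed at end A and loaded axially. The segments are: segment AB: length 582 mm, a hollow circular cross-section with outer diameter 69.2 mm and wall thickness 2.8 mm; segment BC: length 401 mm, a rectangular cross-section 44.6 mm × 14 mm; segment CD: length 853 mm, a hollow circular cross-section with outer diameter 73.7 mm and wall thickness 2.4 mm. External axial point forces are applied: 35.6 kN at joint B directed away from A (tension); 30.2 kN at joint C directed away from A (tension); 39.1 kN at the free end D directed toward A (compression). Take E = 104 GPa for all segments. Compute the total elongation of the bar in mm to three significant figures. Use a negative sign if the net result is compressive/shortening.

Internal axial forces (sectioning from the free end, tension +): N_CD = -39.1 kN, N_BC = -8.9 kN, N_AB = 26.7 kN.
A_AB = 584.1 mm².
A_BC = 624.4 mm².
A_CD = 537.6 mm².
δ_AB = 26700·582/(584.1·104000) = 0.2558 mm
δ_BC = -8900·401/(624.4·104000) = -0.05496 mm
δ_CD = -39100·853/(537.6·104000) = -0.5965 mm
δ = Σδ_i = -0.3957 mm.

-0.396 mm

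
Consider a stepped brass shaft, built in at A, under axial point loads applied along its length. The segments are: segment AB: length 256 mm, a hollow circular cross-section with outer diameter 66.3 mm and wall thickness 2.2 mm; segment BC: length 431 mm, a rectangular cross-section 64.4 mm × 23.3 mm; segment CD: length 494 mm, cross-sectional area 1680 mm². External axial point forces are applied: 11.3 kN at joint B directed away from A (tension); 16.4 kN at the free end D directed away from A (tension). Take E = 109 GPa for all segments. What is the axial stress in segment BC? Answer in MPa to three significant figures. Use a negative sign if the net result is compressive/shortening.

10.9 MPa

Internal axial forces (sectioning from the free end, tension +): N_CD = 16.4 kN, N_BC = 16.4 kN, N_AB = 27.7 kN.
A_BC = 1501 mm².
σ_BC = N_BC/A_BC = 16400/1501 = 10.93 MPa.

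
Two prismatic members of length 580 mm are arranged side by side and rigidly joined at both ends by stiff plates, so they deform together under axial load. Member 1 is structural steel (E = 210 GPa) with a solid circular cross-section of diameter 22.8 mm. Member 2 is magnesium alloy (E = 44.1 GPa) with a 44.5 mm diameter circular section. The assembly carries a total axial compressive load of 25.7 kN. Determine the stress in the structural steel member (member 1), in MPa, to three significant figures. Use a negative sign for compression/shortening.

-35.0 MPa

A_1 = 408.3 mm².
A_2 = 1555 mm².
Equal strain + equilibrium ⇒ each member carries load in proportion to AE: A₁E₁ = 85740000 N, A₂E₂ = 68590000 N, ΣAE = 154300000 N.
σ₁ = P·E₁/ΣAE = -25700·210000/154300000 = -34.97 MPa.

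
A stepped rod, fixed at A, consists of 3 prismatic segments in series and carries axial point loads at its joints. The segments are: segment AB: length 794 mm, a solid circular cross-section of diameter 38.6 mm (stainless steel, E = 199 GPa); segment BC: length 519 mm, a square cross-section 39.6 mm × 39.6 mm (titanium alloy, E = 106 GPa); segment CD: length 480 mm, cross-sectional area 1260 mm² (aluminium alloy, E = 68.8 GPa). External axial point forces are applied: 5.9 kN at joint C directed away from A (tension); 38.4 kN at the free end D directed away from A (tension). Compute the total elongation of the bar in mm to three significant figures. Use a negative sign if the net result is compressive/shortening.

0.502 mm

Internal axial forces (sectioning from the free end, tension +): N_CD = 38.4 kN, N_BC = 44.3 kN, N_AB = 44.3 kN.
A_AB = 1170 mm².
A_BC = 1568 mm².
δ_AB = 44300·794/(1170·199000) = 0.151 mm
δ_BC = 44300·519/(1568·106000) = 0.1383 mm
δ_CD = 38400·480/(1260·68800) = 0.2126 mm
δ = Σδ_i = 0.502 mm.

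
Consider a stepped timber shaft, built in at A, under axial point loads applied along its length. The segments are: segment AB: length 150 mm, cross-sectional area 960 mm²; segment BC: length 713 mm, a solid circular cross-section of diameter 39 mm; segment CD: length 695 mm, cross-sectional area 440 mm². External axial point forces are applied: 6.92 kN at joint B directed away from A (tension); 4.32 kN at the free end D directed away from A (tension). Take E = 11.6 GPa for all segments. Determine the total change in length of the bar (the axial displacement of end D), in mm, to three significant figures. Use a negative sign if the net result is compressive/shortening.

0.962 mm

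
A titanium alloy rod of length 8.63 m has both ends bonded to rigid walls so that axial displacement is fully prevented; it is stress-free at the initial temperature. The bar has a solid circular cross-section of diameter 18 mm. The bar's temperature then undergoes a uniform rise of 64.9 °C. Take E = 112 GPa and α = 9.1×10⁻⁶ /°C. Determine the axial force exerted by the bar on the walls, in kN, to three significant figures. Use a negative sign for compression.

-16.8 kN

Free thermal expansion αLΔT = 9.1e-6 · 8630 · 64.9 = 5.097 mm.
The walls impose strain ε = −(5.097)/8630 = -5.9059e-04; σ = Eε = 112000 · -5.9059e-04 = -66.15 MPa.
Wall reaction R = σ·A = -66.15·254.5 = -16830 N = -16.83 kN.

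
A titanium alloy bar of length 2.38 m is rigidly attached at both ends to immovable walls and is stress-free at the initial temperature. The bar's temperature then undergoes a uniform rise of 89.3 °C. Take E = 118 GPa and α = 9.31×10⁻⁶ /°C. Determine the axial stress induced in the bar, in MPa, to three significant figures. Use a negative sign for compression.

-98.1 MPa

Free thermal expansion αLΔT = 9.31e-6 · 2380 · 89.3 = 1.979 mm.
The walls impose strain ε = −(1.979)/2380 = -8.3138e-04; σ = Eε = 118000 · -8.3138e-04 = -98.1 MPa.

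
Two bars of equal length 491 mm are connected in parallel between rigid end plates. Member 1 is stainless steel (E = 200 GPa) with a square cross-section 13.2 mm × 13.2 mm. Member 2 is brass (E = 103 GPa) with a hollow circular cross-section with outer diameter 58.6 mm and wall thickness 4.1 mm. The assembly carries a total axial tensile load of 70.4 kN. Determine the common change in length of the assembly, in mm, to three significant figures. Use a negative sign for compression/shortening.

0.323 mm

A_1 = 174.2 mm².
A_2 = 702 mm².
Equal strain + equilibrium ⇒ each member carries load in proportion to AE: A₁E₁ = 34850000 N, A₂E₂ = 72300000 N, ΣAE = 107200000 N.
δ = PL/ΣAE = 70400·491/107200000 = 0.3226 mm.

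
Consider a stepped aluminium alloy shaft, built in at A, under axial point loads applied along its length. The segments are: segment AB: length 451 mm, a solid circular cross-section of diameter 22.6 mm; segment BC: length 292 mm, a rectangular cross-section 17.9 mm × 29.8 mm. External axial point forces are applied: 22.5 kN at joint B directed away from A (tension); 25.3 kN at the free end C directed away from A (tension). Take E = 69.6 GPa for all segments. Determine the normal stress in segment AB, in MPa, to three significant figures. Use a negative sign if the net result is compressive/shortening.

Internal axial forces (sectioning from the free end, tension +): N_BC = 25.3 kN, N_AB = 47.8 kN.
A_AB = 401.1 mm².
σ_AB = N_AB/A_AB = 47800/401.1 = 119.2 MPa.

119 MPa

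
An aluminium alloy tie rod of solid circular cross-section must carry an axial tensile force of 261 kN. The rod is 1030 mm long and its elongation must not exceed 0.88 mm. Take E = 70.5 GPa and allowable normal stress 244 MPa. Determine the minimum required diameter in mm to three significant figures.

Required area A ≥ P/σ_allow = 261000/244 = 1070 mm².
For a solid circular section, d ≥ √(4A/π) = 36.9 mm.
Elongation limit: A ≥ PL/(Eδ_allow) = 261000·1030/(70500·0.88) = 4333 mm² ⇒ d ≥ 74.28 mm.
The elongation limit governs.

74.3 mm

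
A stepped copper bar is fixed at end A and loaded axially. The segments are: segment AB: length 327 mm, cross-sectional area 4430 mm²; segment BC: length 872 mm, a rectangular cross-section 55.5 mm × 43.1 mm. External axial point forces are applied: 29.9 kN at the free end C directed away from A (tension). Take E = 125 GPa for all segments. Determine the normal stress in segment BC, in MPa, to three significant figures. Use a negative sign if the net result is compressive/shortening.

Internal axial forces (sectioning from the free end, tension +): N_BC = 29.9 kN, N_AB = 29.9 kN.
A_BC = 2392 mm².
σ_BC = N_BC/A_BC = 29900/2392 = 12.5 MPa.

12.5 MPa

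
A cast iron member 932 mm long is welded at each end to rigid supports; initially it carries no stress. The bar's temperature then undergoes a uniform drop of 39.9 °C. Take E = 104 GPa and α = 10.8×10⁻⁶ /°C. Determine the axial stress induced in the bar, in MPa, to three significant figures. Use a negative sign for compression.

44.8 MPa

Free thermal expansion αLΔT = 10.8e-6 · 932 · -39.9 = -0.4016 mm.
The walls impose strain ε = −(-0.4016)/932 = 4.3092e-04; σ = Eε = 104000 · 4.3092e-04 = 44.82 MPa.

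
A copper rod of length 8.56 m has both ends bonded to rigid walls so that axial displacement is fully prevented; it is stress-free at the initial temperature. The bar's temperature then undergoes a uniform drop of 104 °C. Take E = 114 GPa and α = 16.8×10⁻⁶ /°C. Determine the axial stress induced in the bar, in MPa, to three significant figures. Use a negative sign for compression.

Free thermal expansion αLΔT = 16.8e-6 · 8560 · -104 = -14.96 mm.
The walls impose strain ε = −(-14.96)/8560 = 1.7472e-03; σ = Eε = 114000 · 1.7472e-03 = 199.2 MPa.

199 MPa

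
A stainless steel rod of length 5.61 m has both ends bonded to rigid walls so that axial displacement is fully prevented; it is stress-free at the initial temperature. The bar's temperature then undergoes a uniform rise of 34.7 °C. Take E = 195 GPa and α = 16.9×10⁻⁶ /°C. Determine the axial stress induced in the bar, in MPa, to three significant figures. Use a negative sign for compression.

-114 MPa

Free thermal expansion αLΔT = 16.9e-6 · 5610 · 34.7 = 3.29 mm.
The walls impose strain ε = −(3.29)/5610 = -5.8643e-04; σ = Eε = 195000 · -5.8643e-04 = -114.4 MPa.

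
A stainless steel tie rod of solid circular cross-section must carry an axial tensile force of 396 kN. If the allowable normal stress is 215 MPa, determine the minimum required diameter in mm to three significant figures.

Required area A ≥ P/σ_allow = 396000/215 = 1842 mm².
For a solid circular section, d ≥ √(4A/π) = 48.43 mm.

48.4 mm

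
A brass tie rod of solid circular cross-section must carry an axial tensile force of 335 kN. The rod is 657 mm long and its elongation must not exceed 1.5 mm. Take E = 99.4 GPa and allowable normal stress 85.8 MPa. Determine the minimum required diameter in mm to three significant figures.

Required area A ≥ P/σ_allow = 335000/85.8 = 3904 mm².
For a solid circular section, d ≥ √(4A/π) = 70.51 mm.
Elongation limit: A ≥ PL/(Eδ_allow) = 335000·657/(99400·1.5) = 1476 mm² ⇒ d ≥ 43.35 mm.
The stress limit governs.

70.5 mm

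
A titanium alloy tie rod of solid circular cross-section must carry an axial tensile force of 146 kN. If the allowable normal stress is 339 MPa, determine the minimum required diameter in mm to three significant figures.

Required area A ≥ P/σ_allow = 146000/339 = 430.7 mm².
For a solid circular section, d ≥ √(4A/π) = 23.42 mm.

23.4 mm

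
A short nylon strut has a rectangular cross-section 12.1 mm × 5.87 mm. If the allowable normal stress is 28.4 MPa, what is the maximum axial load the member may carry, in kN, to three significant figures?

2.02 kN

A = 71.03 mm².
P_max = σ_allow · A = 28.4 · 71.03 = 2017 N = 2.017 kN.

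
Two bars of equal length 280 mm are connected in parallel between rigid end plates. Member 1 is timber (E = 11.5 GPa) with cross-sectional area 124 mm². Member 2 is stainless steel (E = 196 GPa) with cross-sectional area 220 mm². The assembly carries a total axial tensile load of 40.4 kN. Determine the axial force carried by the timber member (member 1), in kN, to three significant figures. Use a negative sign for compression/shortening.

1.29 kN

Equal strain + equilibrium ⇒ each member carries load in proportion to AE: A₁E₁ = 1426000 N, A₂E₂ = 43120000 N, ΣAE = 44550000 N.
F₁ = P·A₁E₁/ΣAE = 40400·1426000/44550000 = 1293 N.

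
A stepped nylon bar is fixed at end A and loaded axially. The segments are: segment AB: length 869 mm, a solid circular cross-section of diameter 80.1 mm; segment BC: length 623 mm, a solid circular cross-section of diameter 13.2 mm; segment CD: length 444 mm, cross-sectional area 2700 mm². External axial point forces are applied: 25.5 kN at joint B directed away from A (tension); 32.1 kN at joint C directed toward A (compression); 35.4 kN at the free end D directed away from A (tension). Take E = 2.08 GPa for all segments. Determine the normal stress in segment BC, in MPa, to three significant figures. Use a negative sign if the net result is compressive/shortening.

Internal axial forces (sectioning from the free end, tension +): N_CD = 35.4 kN, N_BC = 3.3 kN, N_AB = 28.8 kN.
A_BC = 136.8 mm².
σ_BC = N_BC/A_BC = 3300/136.8 = 24.11 MPa.

24.1 MPa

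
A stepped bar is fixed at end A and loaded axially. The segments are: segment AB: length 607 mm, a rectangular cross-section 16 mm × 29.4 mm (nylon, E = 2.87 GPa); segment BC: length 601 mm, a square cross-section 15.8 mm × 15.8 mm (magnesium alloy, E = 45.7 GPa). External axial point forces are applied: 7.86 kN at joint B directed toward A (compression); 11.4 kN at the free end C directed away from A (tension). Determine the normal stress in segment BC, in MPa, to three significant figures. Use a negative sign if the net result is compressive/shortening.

45.7 MPa

Internal axial forces (sectioning from the free end, tension +): N_BC = 11.4 kN, N_AB = 3.54 kN.
A_BC = 249.6 mm².
σ_BC = N_BC/A_BC = 11400/249.6 = 45.67 MPa.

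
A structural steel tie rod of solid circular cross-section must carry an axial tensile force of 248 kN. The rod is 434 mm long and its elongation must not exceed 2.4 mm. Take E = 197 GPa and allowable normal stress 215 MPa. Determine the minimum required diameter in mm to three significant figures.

38.3 mm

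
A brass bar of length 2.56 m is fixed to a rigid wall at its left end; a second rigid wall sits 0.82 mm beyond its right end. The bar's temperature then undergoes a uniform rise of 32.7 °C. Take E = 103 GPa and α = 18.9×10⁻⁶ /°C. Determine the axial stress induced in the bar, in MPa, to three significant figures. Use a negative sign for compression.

-30.7 MPa

Free thermal expansion αLΔT = 18.9e-6 · 2560 · 32.7 = 1.582 mm.
The walls engage after the gap closes; constrained expansion = 1.582 − 0.82 = 0.7622 mm.
The walls impose strain ε = −(0.7622)/2560 = -2.9772e-04; σ = Eε = 103000 · -2.9772e-04 = -30.66 MPa.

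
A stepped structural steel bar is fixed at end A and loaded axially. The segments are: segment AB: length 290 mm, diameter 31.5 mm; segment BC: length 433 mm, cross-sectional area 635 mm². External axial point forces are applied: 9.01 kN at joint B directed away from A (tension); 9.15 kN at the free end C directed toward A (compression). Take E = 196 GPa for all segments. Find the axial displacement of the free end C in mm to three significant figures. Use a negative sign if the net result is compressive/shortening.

-0.0321 mm

Internal axial forces (sectioning from the free end, tension +): N_BC = -9.15 kN, N_AB = -0.14 kN.
A_AB = 779.3 mm².
δ_AB = -140·290/(779.3·196000) = -0.0002658 mm
δ_BC = -9150·433/(635·196000) = -0.03183 mm
δ = Σδ_i = -0.0321 mm.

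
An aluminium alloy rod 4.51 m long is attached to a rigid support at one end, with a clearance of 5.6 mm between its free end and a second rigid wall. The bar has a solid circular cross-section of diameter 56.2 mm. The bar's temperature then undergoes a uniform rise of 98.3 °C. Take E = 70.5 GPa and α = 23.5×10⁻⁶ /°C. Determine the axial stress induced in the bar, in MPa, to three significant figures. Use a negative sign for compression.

-75.3 MPa

Free thermal expansion αLΔT = 23.5e-6 · 4510 · 98.3 = 10.42 mm.
The walls engage after the gap closes; constrained expansion = 10.42 − 5.6 = 4.818 mm.
The walls impose strain ε = −(4.818)/4510 = -1.0684e-03; σ = Eε = 70500 · -1.0684e-03 = -75.32 MPa.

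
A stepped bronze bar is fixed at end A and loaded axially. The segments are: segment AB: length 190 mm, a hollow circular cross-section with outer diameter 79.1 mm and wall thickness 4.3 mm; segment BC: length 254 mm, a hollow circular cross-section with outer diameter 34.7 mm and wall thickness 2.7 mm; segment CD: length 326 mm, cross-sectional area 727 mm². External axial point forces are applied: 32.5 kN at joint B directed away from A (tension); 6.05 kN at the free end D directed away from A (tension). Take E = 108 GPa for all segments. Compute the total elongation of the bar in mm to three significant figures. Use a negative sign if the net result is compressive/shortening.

Internal axial forces (sectioning from the free end, tension +): N_CD = 6.05 kN, N_BC = 6.05 kN, N_AB = 38.55 kN.
A_AB = 1010 mm².
A_BC = 271.4 mm².
δ_AB = 38550·190/(1010·108000) = 0.06712 mm
δ_BC = 6050·254/(271.4·108000) = 0.05242 mm
δ_CD = 6050·326/(727·108000) = 0.02512 mm
δ = Σδ_i = 0.1447 mm.

0.145 mm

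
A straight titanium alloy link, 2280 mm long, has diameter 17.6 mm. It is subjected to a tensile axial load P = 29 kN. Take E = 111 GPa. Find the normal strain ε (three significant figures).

A = 243.3 mm².
σ = N/A = 119.2 MPa; ε = σ/E = 119.2/111000 = 1.074e-03.

0.00107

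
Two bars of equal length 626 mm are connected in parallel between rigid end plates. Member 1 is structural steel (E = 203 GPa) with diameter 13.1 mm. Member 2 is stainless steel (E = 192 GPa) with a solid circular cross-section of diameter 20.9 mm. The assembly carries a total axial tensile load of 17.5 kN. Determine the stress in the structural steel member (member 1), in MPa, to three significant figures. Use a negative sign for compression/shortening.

A_1 = 134.8 mm².
A_2 = 343.1 mm².
Equal strain + equilibrium ⇒ each member carries load in proportion to AE: A₁E₁ = 27360000 N, A₂E₂ = 65870000 N, ΣAE = 93230000 N.
σ₁ = P·E₁/ΣAE = 17500·203000/93230000 = 38.1 MPa.

38.1 MPa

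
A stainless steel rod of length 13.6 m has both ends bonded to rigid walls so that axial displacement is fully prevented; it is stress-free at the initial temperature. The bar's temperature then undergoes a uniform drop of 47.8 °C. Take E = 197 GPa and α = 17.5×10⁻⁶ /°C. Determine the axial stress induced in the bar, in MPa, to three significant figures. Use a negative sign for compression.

165 MPa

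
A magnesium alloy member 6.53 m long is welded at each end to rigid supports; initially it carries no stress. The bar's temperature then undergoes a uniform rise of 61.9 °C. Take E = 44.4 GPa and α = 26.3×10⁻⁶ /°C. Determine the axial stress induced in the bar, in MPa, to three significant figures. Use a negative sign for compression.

Free thermal expansion αLΔT = 26.3e-6 · 6530 · 61.9 = 10.63 mm.
The walls impose strain ε = −(10.63)/6530 = -1.6280e-03; σ = Eε = 44400 · -1.6280e-03 = -72.28 MPa.

-72.3 MPa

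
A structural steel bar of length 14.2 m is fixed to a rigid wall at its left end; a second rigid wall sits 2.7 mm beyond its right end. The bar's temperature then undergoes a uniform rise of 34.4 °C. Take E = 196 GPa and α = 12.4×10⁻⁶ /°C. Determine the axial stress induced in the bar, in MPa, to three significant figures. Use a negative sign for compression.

-46.3 MPa

Free thermal expansion αLΔT = 12.4e-6 · 14200 · 34.4 = 6.057 mm.
The walls engage after the gap closes; constrained expansion = 6.057 − 2.7 = 3.357 mm.
The walls impose strain ε = −(3.357)/14200 = -2.3642e-04; σ = Eε = 196000 · -2.3642e-04 = -46.34 MPa.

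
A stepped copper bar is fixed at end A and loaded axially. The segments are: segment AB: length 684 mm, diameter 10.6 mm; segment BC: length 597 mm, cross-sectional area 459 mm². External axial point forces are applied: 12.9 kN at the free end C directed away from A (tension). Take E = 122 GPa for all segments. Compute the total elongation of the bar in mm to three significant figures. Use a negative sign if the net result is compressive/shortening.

0.957 mm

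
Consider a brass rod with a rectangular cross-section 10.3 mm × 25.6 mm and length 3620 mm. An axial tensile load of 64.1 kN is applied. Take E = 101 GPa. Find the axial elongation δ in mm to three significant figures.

8.71 mm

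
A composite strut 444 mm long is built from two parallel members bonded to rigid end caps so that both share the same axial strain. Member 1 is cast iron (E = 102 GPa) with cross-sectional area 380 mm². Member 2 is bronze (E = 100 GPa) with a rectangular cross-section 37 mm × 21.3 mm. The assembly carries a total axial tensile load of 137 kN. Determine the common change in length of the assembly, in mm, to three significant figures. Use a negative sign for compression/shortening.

A_2 = 788.1 mm².
Equal strain + equilibrium ⇒ each member carries load in proportion to AE: A₁E₁ = 38760000 N, A₂E₂ = 78810000 N, ΣAE = 117600000 N.
δ = PL/ΣAE = 137000·444/117600000 = 0.5174 mm.

0.517 mm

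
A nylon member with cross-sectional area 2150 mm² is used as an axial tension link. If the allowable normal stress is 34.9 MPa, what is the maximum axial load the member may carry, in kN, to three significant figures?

75.0 kN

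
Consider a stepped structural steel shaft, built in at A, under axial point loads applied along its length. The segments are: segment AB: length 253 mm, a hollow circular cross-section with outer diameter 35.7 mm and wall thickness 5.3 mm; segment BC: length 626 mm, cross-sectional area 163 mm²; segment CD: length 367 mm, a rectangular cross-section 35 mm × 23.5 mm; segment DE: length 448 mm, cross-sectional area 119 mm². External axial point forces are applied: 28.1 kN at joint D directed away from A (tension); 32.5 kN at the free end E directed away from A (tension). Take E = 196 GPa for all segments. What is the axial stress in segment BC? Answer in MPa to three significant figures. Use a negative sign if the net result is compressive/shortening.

372 MPa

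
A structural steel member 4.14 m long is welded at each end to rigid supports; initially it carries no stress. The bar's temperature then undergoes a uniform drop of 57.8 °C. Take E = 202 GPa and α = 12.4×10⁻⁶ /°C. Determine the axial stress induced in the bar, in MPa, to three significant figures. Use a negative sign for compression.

145 MPa

Free thermal expansion αLΔT = 12.4e-6 · 4140 · -57.8 = -2.967 mm.
The walls impose strain ε = −(-2.967)/4140 = 7.1672e-04; σ = Eε = 202000 · 7.1672e-04 = 144.8 MPa.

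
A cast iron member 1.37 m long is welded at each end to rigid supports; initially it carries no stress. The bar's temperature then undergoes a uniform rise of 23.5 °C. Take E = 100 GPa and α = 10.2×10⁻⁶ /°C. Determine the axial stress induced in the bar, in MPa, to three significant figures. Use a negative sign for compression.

-24.0 MPa

Free thermal expansion αLΔT = 10.2e-6 · 1370 · 23.5 = 0.3284 mm.
The walls impose strain ε = −(0.3284)/1370 = -2.3970e-04; σ = Eε = 100000 · -2.3970e-04 = -23.97 MPa.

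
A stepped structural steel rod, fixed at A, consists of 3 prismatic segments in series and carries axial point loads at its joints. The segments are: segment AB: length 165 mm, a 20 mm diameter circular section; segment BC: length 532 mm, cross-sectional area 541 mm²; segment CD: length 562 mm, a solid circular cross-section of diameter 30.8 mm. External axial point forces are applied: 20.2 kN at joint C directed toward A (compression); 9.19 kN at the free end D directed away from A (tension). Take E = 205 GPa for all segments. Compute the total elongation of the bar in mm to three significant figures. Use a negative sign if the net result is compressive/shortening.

-0.0472 mm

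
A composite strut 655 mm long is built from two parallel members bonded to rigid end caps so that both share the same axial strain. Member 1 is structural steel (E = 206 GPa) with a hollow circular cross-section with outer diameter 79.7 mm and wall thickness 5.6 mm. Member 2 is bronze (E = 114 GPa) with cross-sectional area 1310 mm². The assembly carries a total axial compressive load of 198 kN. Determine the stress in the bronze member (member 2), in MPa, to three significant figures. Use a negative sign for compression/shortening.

A_1 = 1304 mm².
Equal strain + equilibrium ⇒ each member carries load in proportion to AE: A₁E₁ = 268500000 N, A₂E₂ = 149300000 N, ΣAE = 417900000 N.
σ₂ = P·E₂/ΣAE = -198000·114000/417900000 = -54.01 MPa.

-54.0 MPa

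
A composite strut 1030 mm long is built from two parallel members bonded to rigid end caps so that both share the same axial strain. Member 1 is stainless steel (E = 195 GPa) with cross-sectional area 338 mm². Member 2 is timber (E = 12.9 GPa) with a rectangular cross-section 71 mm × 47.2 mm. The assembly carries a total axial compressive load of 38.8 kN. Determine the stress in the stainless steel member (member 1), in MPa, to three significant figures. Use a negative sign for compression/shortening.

-69.3 MPa

A_2 = 3351 mm².
Equal strain + equilibrium ⇒ each member carries load in proportion to AE: A₁E₁ = 65910000 N, A₂E₂ = 43230000 N, ΣAE = 109100000 N.
σ₁ = P·E₁/ΣAE = -38800·195000/109100000 = -69.32 MPa.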